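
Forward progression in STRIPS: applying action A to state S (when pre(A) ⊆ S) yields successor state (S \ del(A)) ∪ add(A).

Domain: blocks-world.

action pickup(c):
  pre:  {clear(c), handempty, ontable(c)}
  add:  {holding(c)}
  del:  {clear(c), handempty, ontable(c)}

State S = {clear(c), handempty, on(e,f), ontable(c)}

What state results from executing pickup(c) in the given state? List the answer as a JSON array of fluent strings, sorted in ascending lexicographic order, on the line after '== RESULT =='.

Compute (S \ del) ∪ add:
  pre ⊆ S: {clear(c), handempty, ontable(c)} ⊆ S  — applicable
  S \ del = {on(e,f)}
  ∪ add   = {holding(c), on(e,f)}

== RESULT ==
["holding(c)", "on(e,f)"]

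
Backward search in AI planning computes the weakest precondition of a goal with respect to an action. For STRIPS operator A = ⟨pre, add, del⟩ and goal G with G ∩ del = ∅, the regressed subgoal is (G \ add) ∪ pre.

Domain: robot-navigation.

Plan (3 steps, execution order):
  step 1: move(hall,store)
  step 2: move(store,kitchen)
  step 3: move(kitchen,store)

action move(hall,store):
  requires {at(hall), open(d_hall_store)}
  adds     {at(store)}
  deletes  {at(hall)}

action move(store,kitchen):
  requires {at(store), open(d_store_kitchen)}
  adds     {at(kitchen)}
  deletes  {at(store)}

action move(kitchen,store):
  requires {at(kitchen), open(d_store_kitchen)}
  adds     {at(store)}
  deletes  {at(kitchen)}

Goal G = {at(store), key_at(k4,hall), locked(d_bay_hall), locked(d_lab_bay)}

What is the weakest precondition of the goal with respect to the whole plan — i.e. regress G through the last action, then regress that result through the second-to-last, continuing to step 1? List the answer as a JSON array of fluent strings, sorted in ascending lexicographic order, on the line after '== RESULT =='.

Work backward from the goal:
  through step 3 (move(kitchen,store)): drop {at(store)}, keep {key_at(k4,hall), locked(d_bay_hall), locked(d_lab_bay)}, require {at(kitchen), open(d_store_kitchen)}
    → {at(kitchen), key_at(k4,hall), locked(d_bay_hall), locked(d_lab_bay), open(d_store_kitchen)}
  through step 2 (move(store,kitchen)): drop {at(kitchen)}, keep {key_at(k4,hall), locked(d_bay_hall), locked(d_lab_bay), open(d_store_kitchen)}, require {at(store), open(d_store_kitchen)}
    → {at(store), key_at(k4,hall), locked(d_bay_hall), locked(d_lab_bay), open(d_store_kitchen)}
  through step 1 (move(hall,store)): drop {at(store)}, keep {key_at(k4,hall), locked(d_bay_hall), locked(d_lab_bay), open(d_store_kitchen)}, require {at(hall), open(d_hall_store)}
    → {at(hall), key_at(k4,hall), locked(d_bay_hall), locked(d_lab_bay), open(d_hall_store), open(d_store_kitchen)}

== RESULT ==
["at(hall)", "key_at(k4,hall)", "locked(d_bay_hall)", "locked(d_lab_bay)", "open(d_hall_store)", "open(d_store_kitchen)"]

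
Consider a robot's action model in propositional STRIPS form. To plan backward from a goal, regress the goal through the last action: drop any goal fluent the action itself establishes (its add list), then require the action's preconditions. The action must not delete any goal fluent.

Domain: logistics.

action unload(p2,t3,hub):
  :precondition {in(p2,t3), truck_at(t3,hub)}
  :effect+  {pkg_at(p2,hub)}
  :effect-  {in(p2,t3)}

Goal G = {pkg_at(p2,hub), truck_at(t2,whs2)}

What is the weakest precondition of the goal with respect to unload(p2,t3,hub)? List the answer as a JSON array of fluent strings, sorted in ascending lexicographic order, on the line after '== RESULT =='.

Compute (G \ add) ∪ pre:
  G ∩ del = {}  (empty — regression defined)
  G \ add = {pkg_at(p2,hub), truck_at(t2,whs2)} \ {pkg_at(p2,hub)} = {truck_at(t2,whs2)}
  ∪ pre   = {truck_at(t2,whs2)} ∪ {in(p2,t3), truck_at(t3,hub)}
          = {in(p2,t3), truck_at(t2,whs2), truck_at(t3,hub)}

== RESULT ==
["in(p2,t3)", "truck_at(t2,whs2)", "truck_at(t3,hub)"]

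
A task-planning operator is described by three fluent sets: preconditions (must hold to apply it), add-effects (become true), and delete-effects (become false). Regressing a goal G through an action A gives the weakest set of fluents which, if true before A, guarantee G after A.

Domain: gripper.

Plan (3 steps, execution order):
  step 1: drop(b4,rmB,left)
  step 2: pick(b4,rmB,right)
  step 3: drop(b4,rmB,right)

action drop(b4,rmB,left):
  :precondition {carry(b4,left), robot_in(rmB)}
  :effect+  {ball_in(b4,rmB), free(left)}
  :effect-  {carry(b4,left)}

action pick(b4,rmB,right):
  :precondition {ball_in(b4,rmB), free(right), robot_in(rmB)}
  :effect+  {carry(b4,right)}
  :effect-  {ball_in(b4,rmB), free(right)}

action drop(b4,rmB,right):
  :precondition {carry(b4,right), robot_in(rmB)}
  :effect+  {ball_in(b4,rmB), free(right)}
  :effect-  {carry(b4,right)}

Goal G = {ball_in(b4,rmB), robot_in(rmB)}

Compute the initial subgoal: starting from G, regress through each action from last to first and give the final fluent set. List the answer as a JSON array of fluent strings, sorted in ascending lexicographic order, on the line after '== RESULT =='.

Regress step by step:
  through step 3 (drop(b4,rmB,right)): drop {ball_in(b4,rmB)}, keep {robot_in(rmB)}, require {carry(b4,right), robot_in(rmB)}
    → {carry(b4,right), robot_in(rmB)}
  through step 2 (pick(b4,rmB,right)): drop {carry(b4,right)}, keep {robot_in(rmB)}, require {ball_in(b4,rmB), free(right), robot_in(rmB)}
    → {ball_in(b4,rmB), free(right), robot_in(rmB)}
  through step 1 (drop(b4,rmB,left)): drop {ball_in(b4,rmB)}, keep {free(right), robot_in(rmB)}, require {carry(b4,left), robot_in(rmB)}
    → {carry(b4,left), free(right), robot_in(rmB)}

== RESULT ==
["carry(b4,left)", "free(right)", "robot_in(rmB)"]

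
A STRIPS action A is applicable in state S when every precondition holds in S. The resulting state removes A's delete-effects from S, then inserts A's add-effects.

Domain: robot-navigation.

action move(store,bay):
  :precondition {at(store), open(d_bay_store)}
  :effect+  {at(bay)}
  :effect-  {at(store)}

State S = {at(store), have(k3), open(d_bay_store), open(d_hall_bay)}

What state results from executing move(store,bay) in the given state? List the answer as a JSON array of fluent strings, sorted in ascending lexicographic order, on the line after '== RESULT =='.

Compute (S \ del) ∪ add:
  pre ⊆ S: {at(store), open(d_bay_store)} ⊆ S  — applicable
  S \ del = {have(k3), open(d_bay_store), open(d_hall_bay)}
  ∪ add   = {at(bay), have(k3), open(d_bay_store), open(d_hall_bay)}

== RESULT ==
["at(bay)", "have(k3)", "open(d_bay_store)", "open(d_hall_bay)"]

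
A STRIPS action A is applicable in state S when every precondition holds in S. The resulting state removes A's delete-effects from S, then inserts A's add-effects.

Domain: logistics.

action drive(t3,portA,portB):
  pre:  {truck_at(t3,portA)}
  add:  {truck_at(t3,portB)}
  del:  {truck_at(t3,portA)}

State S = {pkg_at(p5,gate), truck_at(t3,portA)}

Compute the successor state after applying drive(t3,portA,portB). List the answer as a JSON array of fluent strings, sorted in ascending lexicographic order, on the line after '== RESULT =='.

Compute (S \ del) ∪ add:
  pre ⊆ S: {truck_at(t3,portA)} ⊆ S  — applicable
  S \ del = {pkg_at(p5,gate)}
  ∪ add   = {pkg_at(p5,gate), truck_at(t3,portB)}

== RESULT ==
["pkg_at(p5,gate)", "truck_at(t3,portB)"]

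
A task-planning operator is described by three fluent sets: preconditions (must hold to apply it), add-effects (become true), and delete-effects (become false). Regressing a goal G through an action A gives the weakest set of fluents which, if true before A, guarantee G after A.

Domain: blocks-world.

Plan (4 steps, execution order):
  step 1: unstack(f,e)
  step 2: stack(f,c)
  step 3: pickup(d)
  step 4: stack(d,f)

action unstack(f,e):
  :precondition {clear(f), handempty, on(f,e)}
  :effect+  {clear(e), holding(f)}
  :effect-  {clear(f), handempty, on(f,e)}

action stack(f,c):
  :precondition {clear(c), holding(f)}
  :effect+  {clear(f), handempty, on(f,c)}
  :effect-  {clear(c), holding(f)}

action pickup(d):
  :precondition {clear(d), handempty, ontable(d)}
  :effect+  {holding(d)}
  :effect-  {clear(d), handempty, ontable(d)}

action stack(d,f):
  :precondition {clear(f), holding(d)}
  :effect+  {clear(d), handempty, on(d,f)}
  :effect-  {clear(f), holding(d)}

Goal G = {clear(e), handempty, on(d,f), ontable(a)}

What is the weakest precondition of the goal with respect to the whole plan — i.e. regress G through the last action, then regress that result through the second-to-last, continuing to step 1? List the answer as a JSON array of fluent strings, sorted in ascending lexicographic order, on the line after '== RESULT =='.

Work backward from the goal:
  through step 4 (stack(d,f)): drop {handempty, on(d,f)}, keep {clear(e), ontable(a)}, require {clear(f), holding(d)}
    → {clear(e), clear(f), holding(d), ontable(a)}
  through step 3 (pickup(d)): drop {holding(d)}, keep {clear(e), clear(f), ontable(a)}, require {clear(d), handempty, ontable(d)}
    → {clear(d), clear(e), clear(f), handempty, ontable(a), ontable(d)}
  through step 2 (stack(f,c)): drop {clear(f), handempty}, keep {clear(d), clear(e), ontable(a), ontable(d)}, require {clear(c), holding(f)}
    → {clear(c), clear(d), clear(e), holding(f), ontable(a), ontable(d)}
  through step 1 (unstack(f,e)): drop {clear(e), holding(f)}, keep {clear(c), clear(d), ontable(a), ontable(d)}, require {clear(f), handempty, on(f,e)}
    → {clear(c), clear(d), clear(f), handempty, on(f,e), ontable(a), ontable(d)}

== RESULT ==
["clear(c)", "clear(d)", "clear(f)", "handempty", "on(f,e)", "ontable(a)", "ontable(d)"]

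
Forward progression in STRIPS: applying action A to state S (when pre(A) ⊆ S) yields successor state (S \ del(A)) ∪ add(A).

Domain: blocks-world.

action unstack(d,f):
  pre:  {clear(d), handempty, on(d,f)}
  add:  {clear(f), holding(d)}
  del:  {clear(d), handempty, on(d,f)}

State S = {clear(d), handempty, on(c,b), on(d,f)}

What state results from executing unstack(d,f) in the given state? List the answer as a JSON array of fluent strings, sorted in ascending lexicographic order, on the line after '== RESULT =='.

Compute (S \ del) ∪ add:
  pre ⊆ S: {clear(d), handempty, on(d,f)} ⊆ S  — applicable
  S \ del = {on(c,b)}
  ∪ add   = {clear(f), holding(d), on(c,b)}

== RESULT ==
["clear(f)", "holding(d)", "on(c,b)"]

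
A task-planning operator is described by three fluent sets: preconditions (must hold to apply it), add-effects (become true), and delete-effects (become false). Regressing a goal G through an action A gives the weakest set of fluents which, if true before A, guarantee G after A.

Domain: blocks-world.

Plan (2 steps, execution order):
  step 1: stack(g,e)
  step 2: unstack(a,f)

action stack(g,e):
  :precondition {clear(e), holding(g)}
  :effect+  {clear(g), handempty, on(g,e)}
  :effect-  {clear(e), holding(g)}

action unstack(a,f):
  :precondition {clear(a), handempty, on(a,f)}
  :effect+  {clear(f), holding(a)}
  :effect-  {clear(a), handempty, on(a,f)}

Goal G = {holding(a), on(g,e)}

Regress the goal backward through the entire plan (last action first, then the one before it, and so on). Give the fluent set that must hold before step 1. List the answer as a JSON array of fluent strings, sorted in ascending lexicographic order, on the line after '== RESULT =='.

Regress step by step:
  through step 2 (unstack(a,f)): drop {holding(a)}, keep {on(g,e)}, require {clear(a), handempty, on(a,f)}
    → {clear(a), handempty, on(a,f), on(g,e)}
  through step 1 (stack(g,e)): drop {handempty, on(g,e)}, keep {clear(a), on(a,f)}, require {clear(e), holding(g)}
    → {clear(a), clear(e), holding(g), on(a,f)}

== RESULT ==
["clear(a)", "clear(e)", "holding(g)", "on(a,f)"]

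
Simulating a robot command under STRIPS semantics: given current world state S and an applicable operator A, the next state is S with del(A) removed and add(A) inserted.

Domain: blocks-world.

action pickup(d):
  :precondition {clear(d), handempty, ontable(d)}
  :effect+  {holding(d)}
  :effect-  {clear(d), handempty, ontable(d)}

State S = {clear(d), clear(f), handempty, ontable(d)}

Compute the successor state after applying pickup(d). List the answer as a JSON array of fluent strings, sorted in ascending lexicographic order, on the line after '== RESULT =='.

Compute (S \ del) ∪ add:
  pre ⊆ S: {clear(d), handempty, ontable(d)} ⊆ S  — applicable
  S \ del = {clear(f)}
  ∪ add   = {clear(f), holding(d)}

== RESULT ==
["clear(f)", "holding(d)"]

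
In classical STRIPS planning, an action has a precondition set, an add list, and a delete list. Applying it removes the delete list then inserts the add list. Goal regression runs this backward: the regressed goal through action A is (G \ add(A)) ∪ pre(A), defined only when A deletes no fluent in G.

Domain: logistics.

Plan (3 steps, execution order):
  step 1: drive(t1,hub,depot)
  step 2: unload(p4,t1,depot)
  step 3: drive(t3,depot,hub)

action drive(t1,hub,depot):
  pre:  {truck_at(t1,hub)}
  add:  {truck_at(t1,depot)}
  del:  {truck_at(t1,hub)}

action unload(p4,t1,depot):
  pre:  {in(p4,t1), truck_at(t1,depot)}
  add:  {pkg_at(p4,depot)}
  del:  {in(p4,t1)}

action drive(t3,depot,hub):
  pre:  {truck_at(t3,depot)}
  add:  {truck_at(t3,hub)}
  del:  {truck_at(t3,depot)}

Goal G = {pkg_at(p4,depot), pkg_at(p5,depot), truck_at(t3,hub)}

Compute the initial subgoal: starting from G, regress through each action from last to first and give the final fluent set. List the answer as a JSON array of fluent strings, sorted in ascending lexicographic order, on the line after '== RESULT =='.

Regress step by step:
  through step 3 (drive(t3,depot,hub)): drop {truck_at(t3,hub)}, keep {pkg_at(p4,depot), pkg_at(p5,depot)}, require {truck_at(t3,depot)}
    → {pkg_at(p4,depot), pkg_at(p5,depot), truck_at(t3,depot)}
  through step 2 (unload(p4,t1,depot)): drop {pkg_at(p4,depot)}, keep {pkg_at(p5,depot), truck_at(t3,depot)}, require {in(p4,t1), truck_at(t1,depot)}
    → {in(p4,t1), pkg_at(p5,depot), truck_at(t1,depot), truck_at(t3,depot)}
  through step 1 (drive(t1,hub,depot)): drop {truck_at(t1,depot)}, keep {in(p4,t1), pkg_at(p5,depot), truck_at(t3,depot)}, require {truck_at(t1,hub)}
    → {in(p4,t1), pkg_at(p5,depot), truck_at(t1,hub), truck_at(t3,depot)}

== RESULT ==
["in(p4,t1)", "pkg_at(p5,depot)", "truck_at(t1,hub)", "truck_at(t3,depot)"]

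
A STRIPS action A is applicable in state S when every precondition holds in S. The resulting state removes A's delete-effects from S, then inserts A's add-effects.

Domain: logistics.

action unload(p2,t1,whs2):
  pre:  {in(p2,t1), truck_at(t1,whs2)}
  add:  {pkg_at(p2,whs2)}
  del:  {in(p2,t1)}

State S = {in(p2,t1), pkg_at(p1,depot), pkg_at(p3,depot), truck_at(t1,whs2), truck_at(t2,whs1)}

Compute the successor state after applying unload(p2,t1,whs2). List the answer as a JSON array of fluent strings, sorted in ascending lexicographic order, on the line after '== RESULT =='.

Compute (S \ del) ∪ add:
  pre ⊆ S: {in(p2,t1), truck_at(t1,whs2)} ⊆ S  — applicable
  S \ del = {pkg_at(p1,depot), pkg_at(p3,depot), truck_at(t1,whs2), truck_at(t2,whs1)}
  ∪ add   = {pkg_at(p1,depot), pkg_at(p2,whs2), pkg_at(p3,depot), truck_at(t1,whs2), truck_at(t2,whs1)}

== RESULT ==
["pkg_at(p1,depot)", "pkg_at(p2,whs2)", "pkg_at(p3,depot)", "truck_at(t1,whs2)", "truck_at(t2,whs1)"]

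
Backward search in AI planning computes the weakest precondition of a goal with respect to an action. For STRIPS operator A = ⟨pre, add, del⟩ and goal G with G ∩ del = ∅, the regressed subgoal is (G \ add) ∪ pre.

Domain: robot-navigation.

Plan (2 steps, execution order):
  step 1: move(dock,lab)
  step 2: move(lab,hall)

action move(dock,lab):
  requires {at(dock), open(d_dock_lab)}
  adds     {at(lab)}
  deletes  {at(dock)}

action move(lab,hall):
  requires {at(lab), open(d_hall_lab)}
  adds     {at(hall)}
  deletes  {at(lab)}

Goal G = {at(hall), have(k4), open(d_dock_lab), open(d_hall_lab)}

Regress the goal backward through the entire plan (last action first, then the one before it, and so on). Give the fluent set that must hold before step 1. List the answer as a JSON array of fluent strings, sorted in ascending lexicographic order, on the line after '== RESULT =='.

Regress step by step:
  through step 2 (move(lab,hall)): drop {at(hall)}, keep {have(k4), open(d_dock_lab), open(d_hall_lab)}, require {at(lab), open(d_hall_lab)}
    → {at(lab), have(k4), open(d_dock_lab), open(d_hall_lab)}
  through step 1 (move(dock,lab)): drop {at(lab)}, keep {have(k4), open(d_dock_lab), open(d_hall_lab)}, require {at(dock), open(d_dock_lab)}
    → {at(dock), have(k4), open(d_dock_lab), open(d_hall_lab)}

== RESULT ==
["at(dock)", "have(k4)", "open(d_dock_lab)", "open(d_hall_lab)"]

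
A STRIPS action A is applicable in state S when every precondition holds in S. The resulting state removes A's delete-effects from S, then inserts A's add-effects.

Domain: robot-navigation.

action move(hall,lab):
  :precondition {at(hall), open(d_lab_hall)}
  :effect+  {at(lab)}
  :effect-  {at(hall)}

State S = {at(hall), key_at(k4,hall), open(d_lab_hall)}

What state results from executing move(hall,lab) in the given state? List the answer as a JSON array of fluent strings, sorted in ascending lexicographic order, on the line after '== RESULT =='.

Progress:
  pre ⊆ S: {at(hall), open(d_lab_hall)} ⊆ S  — applicable
  S \ del = {key_at(k4,hall), open(d_lab_hall)}
  ∪ add   = {at(lab), key_at(k4,hall), open(d_lab_hall)}

== RESULT ==
["at(lab)", "key_at(k4,hall)", "open(d_lab_hall)"]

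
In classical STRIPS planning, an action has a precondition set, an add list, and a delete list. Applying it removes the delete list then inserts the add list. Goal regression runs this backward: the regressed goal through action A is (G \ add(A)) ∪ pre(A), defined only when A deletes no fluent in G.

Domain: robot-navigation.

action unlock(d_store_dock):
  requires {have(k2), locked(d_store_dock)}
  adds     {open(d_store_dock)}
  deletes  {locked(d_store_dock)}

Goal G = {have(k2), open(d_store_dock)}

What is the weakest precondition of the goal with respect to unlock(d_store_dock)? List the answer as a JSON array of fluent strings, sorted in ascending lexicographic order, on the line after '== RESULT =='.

Compute (G \ add) ∪ pre:
  G ∩ del = {}  (empty — regression defined)
  G \ add = {have(k2), open(d_store_dock)} \ {open(d_store_dock)} = {have(k2)}
  ∪ pre   = {have(k2)} ∪ {have(k2), locked(d_store_dock)}
          = {have(k2), locked(d_store_dock)}

== RESULT ==
["have(k2)", "locked(d_store_dock)"]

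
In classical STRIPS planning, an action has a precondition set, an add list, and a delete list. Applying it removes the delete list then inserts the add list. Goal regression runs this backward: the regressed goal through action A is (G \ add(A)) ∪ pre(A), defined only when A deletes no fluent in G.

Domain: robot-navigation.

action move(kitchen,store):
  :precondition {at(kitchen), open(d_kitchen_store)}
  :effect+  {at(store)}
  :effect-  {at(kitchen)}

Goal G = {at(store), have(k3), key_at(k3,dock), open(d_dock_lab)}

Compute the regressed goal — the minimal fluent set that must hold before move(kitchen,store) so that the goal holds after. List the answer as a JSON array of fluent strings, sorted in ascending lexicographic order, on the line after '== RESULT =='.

Regress:
  G ∩ del = {}  (empty — regression defined)
  G \ add = {at(store), have(k3), key_at(k3,dock), open(d_dock_lab)} \ {at(store)} = {have(k3), key_at(k3,dock), open(d_dock_lab)}
  ∪ pre   = {have(k3), key_at(k3,dock), open(d_dock_lab)} ∪ {at(kitchen), open(d_kitchen_store)}
          = {at(kitchen), have(k3), key_at(k3,dock), open(d_dock_lab), open(d_kitchen_store)}

== RESULT ==
["at(kitchen)", "have(k3)", "key_at(k3,dock)", "open(d_dock_lab)", "open(d_kitchen_store)"]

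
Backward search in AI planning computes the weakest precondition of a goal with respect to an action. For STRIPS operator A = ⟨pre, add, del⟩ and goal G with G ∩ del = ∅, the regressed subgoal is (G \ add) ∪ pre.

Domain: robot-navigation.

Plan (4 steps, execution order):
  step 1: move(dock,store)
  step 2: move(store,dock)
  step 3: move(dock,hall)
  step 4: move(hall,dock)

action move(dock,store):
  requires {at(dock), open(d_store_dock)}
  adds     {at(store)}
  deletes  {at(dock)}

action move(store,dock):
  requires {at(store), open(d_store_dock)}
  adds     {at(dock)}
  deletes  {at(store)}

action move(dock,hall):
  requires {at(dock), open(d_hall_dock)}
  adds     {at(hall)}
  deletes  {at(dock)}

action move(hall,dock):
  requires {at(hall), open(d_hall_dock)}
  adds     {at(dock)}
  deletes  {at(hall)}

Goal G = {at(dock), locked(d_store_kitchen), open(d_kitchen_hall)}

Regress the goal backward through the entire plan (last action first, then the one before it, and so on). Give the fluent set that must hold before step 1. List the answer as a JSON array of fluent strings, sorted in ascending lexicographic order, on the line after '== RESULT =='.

Work backward from the goal:
  through step 4 (move(hall,dock)): drop {at(dock)}, keep {locked(d_store_kitchen), open(d_kitchen_hall)}, require {at(hall), open(d_hall_dock)}
    → {at(hall), locked(d_store_kitchen), open(d_hall_dock), open(d_kitchen_hall)}
  through step 3 (move(dock,hall)): drop {at(hall)}, keep {locked(d_store_kitchen), open(d_hall_dock), open(d_kitchen_hall)}, require {at(dock), open(d_hall_dock)}
    → {at(dock), locked(d_store_kitchen), open(d_hall_dock), open(d_kitchen_hall)}
  through step 2 (move(store,dock)): drop {at(dock)}, keep {locked(d_store_kitchen), open(d_hall_dock), open(d_kitchen_hall)}, require {at(store), open(d_store_dock)}
    → {at(store), locked(d_store_kitchen), open(d_hall_dock), open(d_kitchen_hall), open(d_store_dock)}
  through step 1 (move(dock,store)): drop {at(store)}, keep {locked(d_store_kitchen), open(d_hall_dock), open(d_kitchen_hall), open(d_store_dock)}, require {at(dock), open(d_store_dock)}
    → {at(dock), locked(d_store_kitchen), open(d_hall_dock), open(d_kitchen_hall), open(d_store_dock)}

== RESULT ==
["at(dock)", "locked(d_store_kitchen)", "open(d_hall_dock)", "open(d_kitchen_hall)", "open(d_store_dock)"]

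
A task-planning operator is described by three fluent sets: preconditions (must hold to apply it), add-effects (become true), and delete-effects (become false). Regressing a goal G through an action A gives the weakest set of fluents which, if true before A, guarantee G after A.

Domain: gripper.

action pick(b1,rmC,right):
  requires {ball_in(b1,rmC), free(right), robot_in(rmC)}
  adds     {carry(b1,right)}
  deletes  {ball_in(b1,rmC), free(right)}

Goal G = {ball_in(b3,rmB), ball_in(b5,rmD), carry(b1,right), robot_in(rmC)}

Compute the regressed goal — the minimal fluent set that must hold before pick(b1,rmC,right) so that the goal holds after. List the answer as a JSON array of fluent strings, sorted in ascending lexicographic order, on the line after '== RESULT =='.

Compute (G \ add) ∪ pre:
  G ∩ del = {}  (empty — regression defined)
  G \ add = {ball_in(b3,rmB), ball_in(b5,rmD), carry(b1,right), robot_in(rmC)} \ {carry(b1,right)} = {ball_in(b3,rmB), ball_in(b5,rmD), robot_in(rmC)}
  ∪ pre   = {ball_in(b3,rmB), ball_in(b5,rmD), robot_in(rmC)} ∪ {ball_in(b1,rmC), free(right), robot_in(rmC)}
          = {ball_in(b1,rmC), ball_in(b3,rmB), ball_in(b5,rmD), free(right), robot_in(rmC)}

== RESULT ==
["ball_in(b1,rmC)", "ball_in(b3,rmB)", "ball_in(b5,rmD)", "free(right)", "robot_in(rmC)"]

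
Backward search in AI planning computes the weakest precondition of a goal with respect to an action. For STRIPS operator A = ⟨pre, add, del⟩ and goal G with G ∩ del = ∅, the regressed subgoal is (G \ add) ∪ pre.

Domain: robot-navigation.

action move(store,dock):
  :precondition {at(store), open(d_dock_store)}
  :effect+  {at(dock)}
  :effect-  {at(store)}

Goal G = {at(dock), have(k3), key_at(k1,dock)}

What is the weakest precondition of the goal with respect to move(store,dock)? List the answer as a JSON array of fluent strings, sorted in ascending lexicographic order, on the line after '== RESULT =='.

Regress:
  G ∩ del = {}  (empty — regression defined)
  G \ add = {at(dock), have(k3), key_at(k1,dock)} \ {at(dock)} = {have(k3), key_at(k1,dock)}
  ∪ pre   = {have(k3), key_at(k1,dock)} ∪ {at(store), open(d_dock_store)}
          = {at(store), have(k3), key_at(k1,dock), open(d_dock_store)}

== RESULT ==
["at(store)", "have(k3)", "key_at(k1,dock)", "open(d_dock_store)"]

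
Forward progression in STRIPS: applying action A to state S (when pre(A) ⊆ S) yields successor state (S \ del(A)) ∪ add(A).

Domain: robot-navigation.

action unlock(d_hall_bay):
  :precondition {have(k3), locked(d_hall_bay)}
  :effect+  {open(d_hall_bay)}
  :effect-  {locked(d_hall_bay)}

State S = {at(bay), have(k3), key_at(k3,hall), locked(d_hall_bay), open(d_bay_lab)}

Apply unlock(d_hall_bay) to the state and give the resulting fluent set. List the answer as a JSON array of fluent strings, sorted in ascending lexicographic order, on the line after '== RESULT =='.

Progress:
  pre ⊆ S: {have(k3), locked(d_hall_bay)} ⊆ S  — applicable
  S \ del = {at(bay), have(k3), key_at(k3,hall), open(d_bay_lab)}
  ∪ add   = {at(bay), have(k3), key_at(k3,hall), open(d_bay_lab), open(d_hall_bay)}

== RESULT ==
["at(bay)", "have(k3)", "key_at(k3,hall)", "open(d_bay_lab)", "open(d_hall_bay)"]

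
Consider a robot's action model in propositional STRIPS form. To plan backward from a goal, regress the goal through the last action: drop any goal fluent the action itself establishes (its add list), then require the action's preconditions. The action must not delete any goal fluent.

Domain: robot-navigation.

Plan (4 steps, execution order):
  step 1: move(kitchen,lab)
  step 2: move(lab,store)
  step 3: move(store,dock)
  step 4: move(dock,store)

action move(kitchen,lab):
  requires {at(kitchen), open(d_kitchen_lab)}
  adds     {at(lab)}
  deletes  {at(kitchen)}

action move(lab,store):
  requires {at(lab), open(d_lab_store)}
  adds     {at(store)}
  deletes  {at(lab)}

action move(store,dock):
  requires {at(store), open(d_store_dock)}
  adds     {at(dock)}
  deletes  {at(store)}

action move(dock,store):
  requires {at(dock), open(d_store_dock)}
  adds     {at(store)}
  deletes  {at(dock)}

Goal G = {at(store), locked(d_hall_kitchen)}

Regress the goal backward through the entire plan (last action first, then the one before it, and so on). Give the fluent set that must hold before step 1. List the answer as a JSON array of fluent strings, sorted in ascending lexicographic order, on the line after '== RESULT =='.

Regress step by step:
  through step 4 (move(dock,store)): drop {at(store)}, keep {locked(d_hall_kitchen)}, require {at(dock), open(d_store_dock)}
    → {at(dock), locked(d_hall_kitchen), open(d_store_dock)}
  through step 3 (move(store,dock)): drop {at(dock)}, keep {locked(d_hall_kitchen), open(d_store_dock)}, require {at(store), open(d_store_dock)}
    → {at(store), locked(d_hall_kitchen), open(d_store_dock)}
  through step 2 (move(lab,store)): drop {at(store)}, keep {locked(d_hall_kitchen), open(d_store_dock)}, require {at(lab), open(d_lab_store)}
    → {at(lab), locked(d_hall_kitchen), open(d_lab_store), open(d_store_dock)}
  through step 1 (move(kitchen,lab)): drop {at(lab)}, keep {locked(d_hall_kitchen), open(d_lab_store), open(d_store_dock)}, require {at(kitchen), open(d_kitchen_lab)}
    → {at(kitchen), locked(d_hall_kitchen), open(d_kitchen_lab), open(d_lab_store), open(d_store_dock)}

== RESULT ==
["at(kitchen)", "locked(d_hall_kitchen)", "open(d_kitchen_lab)", "open(d_lab_store)", "open(d_store_dock)"]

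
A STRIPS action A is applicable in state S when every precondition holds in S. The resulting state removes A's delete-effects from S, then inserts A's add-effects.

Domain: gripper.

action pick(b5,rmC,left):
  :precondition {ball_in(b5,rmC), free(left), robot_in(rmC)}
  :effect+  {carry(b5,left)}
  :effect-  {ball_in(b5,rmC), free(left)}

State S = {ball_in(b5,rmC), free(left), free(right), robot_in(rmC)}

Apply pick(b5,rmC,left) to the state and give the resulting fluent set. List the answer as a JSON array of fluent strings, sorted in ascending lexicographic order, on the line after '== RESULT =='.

Compute (S \ del) ∪ add:
  pre ⊆ S: {ball_in(b5,rmC), free(left), robot_in(rmC)} ⊆ S  — applicable
  S \ del = {free(right), robot_in(rmC)}
  ∪ add   = {carry(b5,left), free(right), robot_in(rmC)}

== RESULT ==
["carry(b5,left)", "free(right)", "robot_in(rmC)"]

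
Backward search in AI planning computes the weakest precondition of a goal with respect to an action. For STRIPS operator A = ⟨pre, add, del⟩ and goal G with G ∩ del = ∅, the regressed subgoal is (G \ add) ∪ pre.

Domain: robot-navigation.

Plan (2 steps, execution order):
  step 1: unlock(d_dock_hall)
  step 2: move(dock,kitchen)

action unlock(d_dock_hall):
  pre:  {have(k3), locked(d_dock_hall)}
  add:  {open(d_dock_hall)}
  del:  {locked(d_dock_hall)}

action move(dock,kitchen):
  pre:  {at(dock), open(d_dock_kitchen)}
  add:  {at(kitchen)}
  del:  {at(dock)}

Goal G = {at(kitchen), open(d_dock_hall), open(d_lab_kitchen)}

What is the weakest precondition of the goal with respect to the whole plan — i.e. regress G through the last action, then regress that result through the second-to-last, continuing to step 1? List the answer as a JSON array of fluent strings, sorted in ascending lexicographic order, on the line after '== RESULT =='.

Regress step by step:
  through step 2 (move(dock,kitchen)): drop {at(kitchen)}, keep {open(d_dock_hall), open(d_lab_kitchen)}, require {at(dock), open(d_dock_kitchen)}
    → {at(dock), open(d_dock_hall), open(d_dock_kitchen), open(d_lab_kitchen)}
  through step 1 (unlock(d_dock_hall)): drop {open(d_dock_hall)}, keep {at(dock), open(d_dock_kitchen), open(d_lab_kitchen)}, require {have(k3), locked(d_dock_hall)}
    → {at(dock), have(k3), locked(d_dock_hall), open(d_dock_kitchen), open(d_lab_kitchen)}

== RESULT ==
["at(dock)", "have(k3)", "locked(d_dock_hall)", "open(d_dock_kitchen)", "open(d_lab_kitchen)"]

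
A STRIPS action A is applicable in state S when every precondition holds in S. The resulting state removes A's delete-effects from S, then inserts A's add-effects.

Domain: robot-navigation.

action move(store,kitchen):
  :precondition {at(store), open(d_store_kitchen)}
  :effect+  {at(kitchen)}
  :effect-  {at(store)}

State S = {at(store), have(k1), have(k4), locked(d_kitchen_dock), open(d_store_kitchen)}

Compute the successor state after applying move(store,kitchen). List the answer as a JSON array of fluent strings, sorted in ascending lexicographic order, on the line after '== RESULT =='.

Compute (S \ del) ∪ add:
  pre ⊆ S: {at(store), open(d_store_kitchen)} ⊆ S  — applicable
  S \ del = {have(k1), have(k4), locked(d_kitchen_dock), open(d_store_kitchen)}
  ∪ add   = {at(kitchen), have(k1), have(k4), locked(d_kitchen_dock), open(d_store_kitchen)}

== RESULT ==
["at(kitchen)", "have(k1)", "have(k4)", "locked(d_kitchen_dock)", "open(d_store_kitchen)"]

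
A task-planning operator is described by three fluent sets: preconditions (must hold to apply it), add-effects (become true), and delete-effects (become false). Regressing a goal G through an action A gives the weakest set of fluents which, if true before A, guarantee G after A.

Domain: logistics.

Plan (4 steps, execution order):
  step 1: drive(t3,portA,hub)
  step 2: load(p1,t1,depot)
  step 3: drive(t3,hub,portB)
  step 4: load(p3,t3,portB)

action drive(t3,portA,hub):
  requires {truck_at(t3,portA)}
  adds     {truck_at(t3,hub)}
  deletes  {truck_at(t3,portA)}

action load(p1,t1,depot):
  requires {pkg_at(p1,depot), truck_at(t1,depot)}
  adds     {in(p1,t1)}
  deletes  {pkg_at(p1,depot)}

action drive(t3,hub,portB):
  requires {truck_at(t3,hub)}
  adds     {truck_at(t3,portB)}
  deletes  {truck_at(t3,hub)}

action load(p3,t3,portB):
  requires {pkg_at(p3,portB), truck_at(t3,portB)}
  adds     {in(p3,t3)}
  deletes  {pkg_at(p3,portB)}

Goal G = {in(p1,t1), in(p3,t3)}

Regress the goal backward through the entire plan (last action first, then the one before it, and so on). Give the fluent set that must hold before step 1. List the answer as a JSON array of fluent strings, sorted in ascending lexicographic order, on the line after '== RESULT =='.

Work backward from the goal:
  through step 4 (load(p3,t3,portB)): drop {in(p3,t3)}, keep {in(p1,t1)}, require {pkg_at(p3,portB), truck_at(t3,portB)}
    → {in(p1,t1), pkg_at(p3,portB), truck_at(t3,portB)}
  through step 3 (drive(t3,hub,portB)): drop {truck_at(t3,portB)}, keep {in(p1,t1), pkg_at(p3,portB)}, require {truck_at(t3,hub)}
    → {in(p1,t1), pkg_at(p3,portB), truck_at(t3,hub)}
  through step 2 (load(p1,t1,depot)): drop {in(p1,t1)}, keep {pkg_at(p3,portB), truck_at(t3,hub)}, require {pkg_at(p1,depot), truck_at(t1,depot)}
    → {pkg_at(p1,depot), pkg_at(p3,portB), truck_at(t1,depot), truck_at(t3,hub)}
  through step 1 (drive(t3,portA,hub)): drop {truck_at(t3,hub)}, keep {pkg_at(p1,depot), pkg_at(p3,portB), truck_at(t1,depot)}, require {truck_at(t3,portA)}
    → {pkg_at(p1,depot), pkg_at(p3,portB), truck_at(t1,depot), truck_at(t3,portA)}

== RESULT ==
["pkg_at(p1,depot)", "pkg_at(p3,portB)", "truck_at(t1,depot)", "truck_at(t3,portA)"]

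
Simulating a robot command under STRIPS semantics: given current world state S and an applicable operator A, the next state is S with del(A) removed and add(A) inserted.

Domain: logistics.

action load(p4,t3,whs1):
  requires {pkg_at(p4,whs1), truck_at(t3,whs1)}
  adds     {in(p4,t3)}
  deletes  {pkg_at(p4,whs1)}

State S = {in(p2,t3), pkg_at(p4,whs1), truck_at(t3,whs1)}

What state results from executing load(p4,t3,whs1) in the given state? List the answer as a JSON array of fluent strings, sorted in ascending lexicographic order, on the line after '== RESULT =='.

Progress:
  pre ⊆ S: {pkg_at(p4,whs1), truck_at(t3,whs1)} ⊆ S  — applicable
  S \ del = {in(p2,t3), truck_at(t3,whs1)}
  ∪ add   = {in(p2,t3), in(p4,t3), truck_at(t3,whs1)}

== RESULT ==
["in(p2,t3)", "in(p4,t3)", "truck_at(t3,whs1)"]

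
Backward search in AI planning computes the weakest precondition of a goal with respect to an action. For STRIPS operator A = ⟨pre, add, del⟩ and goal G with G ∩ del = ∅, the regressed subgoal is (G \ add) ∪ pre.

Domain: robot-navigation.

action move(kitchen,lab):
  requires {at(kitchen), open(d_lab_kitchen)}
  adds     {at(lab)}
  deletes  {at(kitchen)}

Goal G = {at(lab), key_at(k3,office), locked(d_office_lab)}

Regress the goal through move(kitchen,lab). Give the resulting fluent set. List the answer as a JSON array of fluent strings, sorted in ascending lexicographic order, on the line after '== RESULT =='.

Regress:
  G ∩ del = {}  (empty — regression defined)
  G \ add = {at(lab), key_at(k3,office), locked(d_office_lab)} \ {at(lab)} = {key_at(k3,office), locked(d_office_lab)}
  ∪ pre   = {key_at(k3,office), locked(d_office_lab)} ∪ {at(kitchen), open(d_lab_kitchen)}
          = {at(kitchen), key_at(k3,office), locked(d_office_lab), open(d_lab_kitchen)}

== RESULT ==
["at(kitchen)", "key_at(k3,office)", "locked(d_office_lab)", "open(d_lab_kitchen)"]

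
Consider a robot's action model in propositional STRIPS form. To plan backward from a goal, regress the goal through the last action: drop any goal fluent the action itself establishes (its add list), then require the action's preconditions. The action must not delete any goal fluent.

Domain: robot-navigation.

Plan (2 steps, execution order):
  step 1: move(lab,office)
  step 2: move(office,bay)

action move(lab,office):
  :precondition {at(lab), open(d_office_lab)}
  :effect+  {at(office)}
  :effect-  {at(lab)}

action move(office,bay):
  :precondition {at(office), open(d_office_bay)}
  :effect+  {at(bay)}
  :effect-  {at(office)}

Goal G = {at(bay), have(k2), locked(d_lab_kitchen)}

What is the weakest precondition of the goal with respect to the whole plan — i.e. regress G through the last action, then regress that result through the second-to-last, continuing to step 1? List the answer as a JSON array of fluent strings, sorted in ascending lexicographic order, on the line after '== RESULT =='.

Work backward from the goal:
  through step 2 (move(office,bay)): drop {at(bay)}, keep {have(k2), locked(d_lab_kitchen)}, require {at(office), open(d_office_bay)}
    → {at(office), have(k2), locked(d_lab_kitchen), open(d_office_bay)}
  through step 1 (move(lab,office)): drop {at(office)}, keep {have(k2), locked(d_lab_kitchen), open(d_office_bay)}, require {at(lab), open(d_office_lab)}
    → {at(lab), have(k2), locked(d_lab_kitchen), open(d_office_bay), open(d_office_lab)}

== RESULT ==
["at(lab)", "have(k2)", "locked(d_lab_kitchen)", "open(d_office_bay)", "open(d_office_lab)"]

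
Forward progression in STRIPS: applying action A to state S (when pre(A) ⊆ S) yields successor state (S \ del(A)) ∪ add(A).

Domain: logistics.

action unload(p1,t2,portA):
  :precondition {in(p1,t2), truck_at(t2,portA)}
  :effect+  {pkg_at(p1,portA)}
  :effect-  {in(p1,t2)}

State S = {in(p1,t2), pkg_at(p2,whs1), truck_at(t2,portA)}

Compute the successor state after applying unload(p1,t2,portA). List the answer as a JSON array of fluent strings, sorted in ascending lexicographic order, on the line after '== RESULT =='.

Compute (S \ del) ∪ add:
  pre ⊆ S: {in(p1,t2), truck_at(t2,portA)} ⊆ S  — applicable
  S \ del = {pkg_at(p2,whs1), truck_at(t2,portA)}
  ∪ add   = {pkg_at(p1,portA), pkg_at(p2,whs1), truck_at(t2,portA)}

== RESULT ==
["pkg_at(p1,portA)", "pkg_at(p2,whs1)", "truck_at(t2,portA)"]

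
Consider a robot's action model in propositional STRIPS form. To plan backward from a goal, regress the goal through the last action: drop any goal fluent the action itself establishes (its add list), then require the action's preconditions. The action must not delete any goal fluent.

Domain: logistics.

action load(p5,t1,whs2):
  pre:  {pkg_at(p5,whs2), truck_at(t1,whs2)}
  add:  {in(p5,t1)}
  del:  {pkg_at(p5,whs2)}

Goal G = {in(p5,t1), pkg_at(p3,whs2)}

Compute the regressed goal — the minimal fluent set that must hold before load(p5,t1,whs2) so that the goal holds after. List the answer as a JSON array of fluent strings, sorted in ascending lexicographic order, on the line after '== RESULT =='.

Compute (G \ add) ∪ pre:
  G ∩ del = {}  (empty — regression defined)
  G \ add = {in(p5,t1), pkg_at(p3,whs2)} \ {in(p5,t1)} = {pkg_at(p3,whs2)}
  ∪ pre   = {pkg_at(p3,whs2)} ∪ {pkg_at(p5,whs2), truck_at(t1,whs2)}
          = {pkg_at(p3,whs2), pkg_at(p5,whs2), truck_at(t1,whs2)}

== RESULT ==
["pkg_at(p3,whs2)", "pkg_at(p5,whs2)", "truck_at(t1,whs2)"]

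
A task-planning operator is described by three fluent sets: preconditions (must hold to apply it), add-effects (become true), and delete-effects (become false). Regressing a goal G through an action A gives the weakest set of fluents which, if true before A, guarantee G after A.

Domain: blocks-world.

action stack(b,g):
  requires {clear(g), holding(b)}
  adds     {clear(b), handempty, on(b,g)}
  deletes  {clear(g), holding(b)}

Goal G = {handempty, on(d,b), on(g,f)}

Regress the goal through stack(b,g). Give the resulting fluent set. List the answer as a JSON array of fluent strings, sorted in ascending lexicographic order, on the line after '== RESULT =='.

Regress:
  G ∩ del = {}  (empty — regression defined)
  G \ add = {handempty, on(d,b), on(g,f)} \ {clear(b), handempty, on(b,g)} = {on(d,b), on(g,f)}
  ∪ pre   = {on(d,b), on(g,f)} ∪ {clear(g), holding(b)}
          = {clear(g), holding(b), on(d,b), on(g,f)}

== RESULT ==
["clear(g)", "holding(b)", "on(d,b)", "on(g,f)"]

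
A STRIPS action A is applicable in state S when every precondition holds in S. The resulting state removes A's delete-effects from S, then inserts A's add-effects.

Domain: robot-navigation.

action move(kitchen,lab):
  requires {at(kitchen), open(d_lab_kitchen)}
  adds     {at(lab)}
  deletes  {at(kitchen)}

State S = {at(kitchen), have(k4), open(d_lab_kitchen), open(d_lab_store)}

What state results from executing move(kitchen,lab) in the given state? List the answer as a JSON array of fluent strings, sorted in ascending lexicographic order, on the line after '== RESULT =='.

Compute (S \ del) ∪ add:
  pre ⊆ S: {at(kitchen), open(d_lab_kitchen)} ⊆ S  — applicable
  S \ del = {have(k4), open(d_lab_kitchen), open(d_lab_store)}
  ∪ add   = {at(lab), have(k4), open(d_lab_kitchen), open(d_lab_store)}

== RESULT ==
["at(lab)", "have(k4)", "open(d_lab_kitchen)", "open(d_lab_store)"]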